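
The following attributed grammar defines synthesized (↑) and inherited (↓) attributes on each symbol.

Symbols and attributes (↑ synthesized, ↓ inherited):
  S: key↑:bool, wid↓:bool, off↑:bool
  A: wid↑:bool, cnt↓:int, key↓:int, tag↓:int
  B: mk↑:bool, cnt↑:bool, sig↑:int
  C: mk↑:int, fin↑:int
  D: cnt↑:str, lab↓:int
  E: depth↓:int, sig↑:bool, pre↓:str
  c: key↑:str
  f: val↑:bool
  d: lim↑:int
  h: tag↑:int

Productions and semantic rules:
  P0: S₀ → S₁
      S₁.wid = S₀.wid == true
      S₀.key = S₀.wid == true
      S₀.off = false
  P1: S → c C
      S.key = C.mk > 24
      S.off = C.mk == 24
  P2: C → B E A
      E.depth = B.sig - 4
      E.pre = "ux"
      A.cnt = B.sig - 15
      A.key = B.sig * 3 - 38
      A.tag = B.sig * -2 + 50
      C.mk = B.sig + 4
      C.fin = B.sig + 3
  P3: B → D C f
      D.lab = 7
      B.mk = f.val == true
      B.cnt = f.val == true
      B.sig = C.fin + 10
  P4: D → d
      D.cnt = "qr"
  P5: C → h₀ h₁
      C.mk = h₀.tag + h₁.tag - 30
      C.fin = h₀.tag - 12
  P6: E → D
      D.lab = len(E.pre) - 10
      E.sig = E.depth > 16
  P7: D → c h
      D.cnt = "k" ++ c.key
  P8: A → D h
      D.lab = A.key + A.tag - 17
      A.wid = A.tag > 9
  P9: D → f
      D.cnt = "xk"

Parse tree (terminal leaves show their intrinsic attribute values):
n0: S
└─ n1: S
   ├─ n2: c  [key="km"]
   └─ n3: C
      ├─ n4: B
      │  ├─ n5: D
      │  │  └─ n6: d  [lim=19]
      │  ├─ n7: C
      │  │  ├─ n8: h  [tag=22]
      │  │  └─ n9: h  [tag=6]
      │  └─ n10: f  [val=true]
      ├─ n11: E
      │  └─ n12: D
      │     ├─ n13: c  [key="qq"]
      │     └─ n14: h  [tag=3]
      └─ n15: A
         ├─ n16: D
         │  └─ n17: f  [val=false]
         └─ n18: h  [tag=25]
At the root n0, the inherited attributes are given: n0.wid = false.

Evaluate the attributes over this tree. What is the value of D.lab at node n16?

15

1. n0.wid = false  [given at root]
2. n1.wid = false  [S₀.wid == true]
3. n2.key = "km"  [terminal]
4. n5.lab = 7  [7]
5. n6.lim = 19  [terminal]
6. n5.cnt = "qr"  ["qr"]
7. n8.tag = 22  [terminal]
8. n9.tag = 6  [terminal]
9. n7.mk = -2  [h₀.tag + h₁.tag - 30]
10. n7.fin = 10  [h₀.tag - 12]
11. n10.val = true  [terminal]
12. n4.mk = true  [f.val == true]
13. n4.cnt = true  [f.val == true]
14. n4.sig = 20  [C.fin + 10]
15. n11.depth = 16  [B.sig - 4]
16. n11.pre = "ux"  ["ux"]
17. n12.lab = -8  [len(E.pre) - 10]
18. n13.key = "qq"  [terminal]
19. n14.tag = 3  [terminal]
20. n12.cnt = "kqq"  ["k" ++ c.key]
21. n11.sig = false  [E.depth > 16]
22. n15.cnt = 5  [B.sig - 15]
23. n15.key = 22  [B.sig * 3 - 38]
24. n15.tag = 10  [B.sig * -2 + 50]
25. n16.lab = 15  [A.key + A.tag - 17]
26. n17.val = false  [terminal]
27. n16.cnt = "xk"  ["xk"]
28. n18.tag = 25  [terminal]
29. n15.wid = true  [A.tag > 9]
30. n3.mk = 24  [B.sig + 4]
31. n3.fin = 23  [B.sig + 3]
32. n1.key = false  [C.mk > 24]
33. n1.off = true  [C.mk == 24]
34. n0.key = false  [S₀.wid == true]
35. n0.off = false  [false]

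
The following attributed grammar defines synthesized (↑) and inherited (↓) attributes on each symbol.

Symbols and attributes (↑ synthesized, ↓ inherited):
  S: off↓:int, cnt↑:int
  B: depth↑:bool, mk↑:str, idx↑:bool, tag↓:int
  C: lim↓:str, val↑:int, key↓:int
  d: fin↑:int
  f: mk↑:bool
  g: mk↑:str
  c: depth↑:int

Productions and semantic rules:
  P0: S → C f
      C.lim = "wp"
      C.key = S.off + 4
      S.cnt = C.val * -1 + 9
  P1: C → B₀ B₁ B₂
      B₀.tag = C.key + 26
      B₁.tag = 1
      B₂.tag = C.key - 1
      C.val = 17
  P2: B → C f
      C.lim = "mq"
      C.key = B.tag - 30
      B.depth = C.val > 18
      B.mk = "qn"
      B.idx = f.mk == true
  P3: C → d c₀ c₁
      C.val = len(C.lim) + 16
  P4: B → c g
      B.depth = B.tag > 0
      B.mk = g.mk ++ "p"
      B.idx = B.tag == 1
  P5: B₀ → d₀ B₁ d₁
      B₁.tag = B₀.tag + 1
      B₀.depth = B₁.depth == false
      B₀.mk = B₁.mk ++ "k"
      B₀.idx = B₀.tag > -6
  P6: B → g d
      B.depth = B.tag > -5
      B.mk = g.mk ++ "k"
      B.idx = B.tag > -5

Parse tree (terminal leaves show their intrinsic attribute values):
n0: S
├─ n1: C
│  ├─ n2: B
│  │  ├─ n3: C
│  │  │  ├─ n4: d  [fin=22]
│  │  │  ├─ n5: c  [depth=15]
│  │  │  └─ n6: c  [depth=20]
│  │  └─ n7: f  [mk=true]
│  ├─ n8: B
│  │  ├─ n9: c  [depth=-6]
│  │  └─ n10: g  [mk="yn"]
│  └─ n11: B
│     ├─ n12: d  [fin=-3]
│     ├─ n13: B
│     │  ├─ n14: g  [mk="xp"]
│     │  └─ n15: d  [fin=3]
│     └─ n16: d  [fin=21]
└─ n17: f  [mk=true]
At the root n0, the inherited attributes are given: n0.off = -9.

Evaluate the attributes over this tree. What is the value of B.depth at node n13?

false

1. n0.off = -9  [given at root]
2. n1.lim = "wp"  ["wp"]
3. n1.key = -5  [S.off + 4]
4. n2.tag = 21  [C.key + 26]
5. n3.lim = "mq"  ["mq"]
6. n3.key = -9  [B.tag - 30]
7. n4.fin = 22  [terminal]
8. n5.depth = 15  [terminal]
9. n6.depth = 20  [terminal]
10. n3.val = 18  [len(C.lim) + 16]
11. n7.mk = true  [terminal]
12. n2.depth = false  [C.val > 18]
13. n2.mk = "qn"  ["qn"]
14. n2.idx = true  [f.mk == true]
15. n8.tag = 1  [1]
16. n9.depth = -6  [terminal]
17. n10.mk = "yn"  [terminal]
18. n8.depth = true  [B.tag > 0]
19. n8.mk = "ynp"  [g.mk ++ "p"]
20. n8.idx = true  [B.tag == 1]
21. n11.tag = -6  [C.key - 1]
22. n12.fin = -3  [terminal]
23. n13.tag = -5  [B₀.tag + 1]
24. n14.mk = "xp"  [terminal]
25. n15.fin = 3  [terminal]
26. n13.depth = false  [B.tag > -5]
27. n13.mk = "xpk"  [g.mk ++ "k"]
28. n13.idx = false  [B.tag > -5]
29. n16.fin = 21  [terminal]
30. n11.depth = true  [B₁.depth == false]
31. n11.mk = "xpkk"  [B₁.mk ++ "k"]
32. n11.idx = false  [B₀.tag > -6]
33. n1.val = 17  [17]
34. n17.mk = true  [terminal]
35. n0.cnt = -8  [C.val * -1 + 9]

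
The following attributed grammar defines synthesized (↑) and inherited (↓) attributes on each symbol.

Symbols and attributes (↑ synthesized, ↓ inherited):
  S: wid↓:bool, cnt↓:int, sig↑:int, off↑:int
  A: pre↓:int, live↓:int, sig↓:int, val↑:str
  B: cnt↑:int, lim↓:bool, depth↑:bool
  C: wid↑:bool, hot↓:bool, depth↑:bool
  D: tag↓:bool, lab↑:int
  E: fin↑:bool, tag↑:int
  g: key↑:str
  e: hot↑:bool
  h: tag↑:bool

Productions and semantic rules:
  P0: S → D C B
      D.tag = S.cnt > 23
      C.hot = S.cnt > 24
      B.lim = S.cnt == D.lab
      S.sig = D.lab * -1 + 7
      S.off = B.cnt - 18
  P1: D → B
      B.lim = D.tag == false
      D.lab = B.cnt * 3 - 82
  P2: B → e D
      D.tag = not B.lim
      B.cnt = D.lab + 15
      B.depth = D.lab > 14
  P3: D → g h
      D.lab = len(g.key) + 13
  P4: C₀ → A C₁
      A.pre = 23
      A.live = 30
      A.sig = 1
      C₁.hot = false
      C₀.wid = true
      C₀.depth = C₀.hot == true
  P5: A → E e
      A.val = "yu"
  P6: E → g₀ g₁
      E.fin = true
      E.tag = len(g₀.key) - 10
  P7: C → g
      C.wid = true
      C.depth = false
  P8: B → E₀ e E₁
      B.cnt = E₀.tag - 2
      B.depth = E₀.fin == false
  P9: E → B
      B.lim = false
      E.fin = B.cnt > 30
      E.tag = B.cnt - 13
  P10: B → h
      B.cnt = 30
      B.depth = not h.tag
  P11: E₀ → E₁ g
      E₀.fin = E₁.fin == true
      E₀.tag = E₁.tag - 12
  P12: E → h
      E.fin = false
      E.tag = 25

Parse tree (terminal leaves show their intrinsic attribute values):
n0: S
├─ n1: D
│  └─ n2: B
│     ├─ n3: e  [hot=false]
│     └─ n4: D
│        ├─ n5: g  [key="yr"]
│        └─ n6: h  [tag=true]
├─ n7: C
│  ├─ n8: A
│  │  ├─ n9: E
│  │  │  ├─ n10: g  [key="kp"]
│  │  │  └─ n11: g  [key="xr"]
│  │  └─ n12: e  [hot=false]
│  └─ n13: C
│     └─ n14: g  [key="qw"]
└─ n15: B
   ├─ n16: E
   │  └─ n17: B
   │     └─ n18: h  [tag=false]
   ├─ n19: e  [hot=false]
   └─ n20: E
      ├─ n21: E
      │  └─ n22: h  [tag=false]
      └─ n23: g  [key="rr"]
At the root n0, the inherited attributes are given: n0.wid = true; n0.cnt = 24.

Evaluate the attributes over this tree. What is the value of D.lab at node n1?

1. n0.wid = true  [given at root]
2. n0.cnt = 24  [given at root]
3. n1.tag = true  [S.cnt > 23]
4. n2.lim = false  [D.tag == false]
5. n3.hot = false  [terminal]
6. n4.tag = true  [not B.lim]
7. n5.key = "yr"  [terminal]
8. n6.tag = true  [terminal]
9. n4.lab = 15  [len(g.key) + 13]
10. n2.cnt = 30  [D.lab + 15]
11. n2.depth = true  [D.lab > 14]
12. n1.lab = 8  [B.cnt * 3 - 82]
13. n7.hot = false  [S.cnt > 24]
14. n8.pre = 23  [23]
15. n8.live = 30  [30]
16. n8.sig = 1  [1]
17. n10.key = "kp"  [terminal]
18. n11.key = "xr"  [terminal]
19. n9.fin = true  [true]
20. n9.tag = -8  [len(g₀.key) - 10]
21. n12.hot = false  [terminal]
22. n8.val = "yu"  ["yu"]
23. n13.hot = false  [false]
24. n14.key = "qw"  [terminal]
25. n13.wid = true  [true]
26. n13.depth = false  [false]
27. n7.wid = true  [true]
28. n7.depth = false  [C₀.hot == true]
29. n15.lim = false  [S.cnt == D.lab]
30. n17.lim = false  [false]
31. n18.tag = false  [terminal]
32. n17.cnt = 30  [30]
33. n17.depth = true  [not h.tag]
34. n16.fin = false  [B.cnt > 30]
35. n16.tag = 17  [B.cnt - 13]
36. n19.hot = false  [terminal]
37. n22.tag = false  [terminal]
38. n21.fin = false  [false]
39. n21.tag = 25  [25]
40. n23.key = "rr"  [terminal]
41. n20.fin = false  [E₁.fin == true]
42. n20.tag = 13  [E₁.tag - 12]
43. n15.cnt = 15  [E₀.tag - 2]
44. n15.depth = true  [E₀.fin == false]
45. n0.sig = -1  [D.lab * -1 + 7]
46. n0.off = -3  [B.cnt - 18]

8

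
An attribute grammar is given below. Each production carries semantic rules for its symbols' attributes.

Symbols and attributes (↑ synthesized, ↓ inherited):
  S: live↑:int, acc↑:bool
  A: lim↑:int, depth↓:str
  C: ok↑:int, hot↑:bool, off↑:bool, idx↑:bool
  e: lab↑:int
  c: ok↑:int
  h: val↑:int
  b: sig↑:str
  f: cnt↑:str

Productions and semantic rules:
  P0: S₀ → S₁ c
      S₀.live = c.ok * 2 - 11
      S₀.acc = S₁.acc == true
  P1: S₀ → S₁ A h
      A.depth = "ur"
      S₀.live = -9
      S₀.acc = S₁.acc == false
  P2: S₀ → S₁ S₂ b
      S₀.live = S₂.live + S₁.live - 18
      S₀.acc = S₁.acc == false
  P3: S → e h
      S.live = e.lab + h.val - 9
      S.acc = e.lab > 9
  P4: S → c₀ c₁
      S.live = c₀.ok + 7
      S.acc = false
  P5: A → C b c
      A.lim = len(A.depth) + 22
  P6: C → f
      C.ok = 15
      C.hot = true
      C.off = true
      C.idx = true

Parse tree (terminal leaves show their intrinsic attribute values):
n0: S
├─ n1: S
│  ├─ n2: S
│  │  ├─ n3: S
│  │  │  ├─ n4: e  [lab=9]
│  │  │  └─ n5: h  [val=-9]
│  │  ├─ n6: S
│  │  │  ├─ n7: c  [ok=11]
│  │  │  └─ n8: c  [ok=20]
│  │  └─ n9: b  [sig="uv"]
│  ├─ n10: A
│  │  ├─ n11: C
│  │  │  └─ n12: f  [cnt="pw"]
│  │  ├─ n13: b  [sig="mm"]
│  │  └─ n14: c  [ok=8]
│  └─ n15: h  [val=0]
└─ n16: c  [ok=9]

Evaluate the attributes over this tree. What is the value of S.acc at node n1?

1. n4.lab = 9  [terminal]
2. n5.val = -9  [terminal]
3. n3.live = -9  [e.lab + h.val - 9]
4. n3.acc = false  [e.lab > 9]
5. n7.ok = 11  [terminal]
6. n8.ok = 20  [terminal]
7. n6.live = 18  [c₀.ok + 7]
8. n6.acc = false  [false]
9. n9.sig = "uv"  [terminal]
10. n2.live = -9  [S₂.live + S₁.live - 18]
11. n2.acc = true  [S₁.acc == false]
12. n10.depth = "ur"  ["ur"]
13. n12.cnt = "pw"  [terminal]
14. n11.ok = 15  [15]
15. n11.hot = true  [true]
16. n11.off = true  [true]
17. n11.idx = true  [true]
18. n13.sig = "mm"  [terminal]
19. n14.ok = 8  [terminal]
20. n10.lim = 24  [len(A.depth) + 22]
21. n15.val = 0  [terminal]
22. n1.live = -9  [-9]
23. n1.acc = false  [S₁.acc == false]
24. n16.ok = 9  [terminal]
25. n0.live = 7  [c.ok * 2 - 11]
26. n0.acc = false  [S₁.acc == true]

false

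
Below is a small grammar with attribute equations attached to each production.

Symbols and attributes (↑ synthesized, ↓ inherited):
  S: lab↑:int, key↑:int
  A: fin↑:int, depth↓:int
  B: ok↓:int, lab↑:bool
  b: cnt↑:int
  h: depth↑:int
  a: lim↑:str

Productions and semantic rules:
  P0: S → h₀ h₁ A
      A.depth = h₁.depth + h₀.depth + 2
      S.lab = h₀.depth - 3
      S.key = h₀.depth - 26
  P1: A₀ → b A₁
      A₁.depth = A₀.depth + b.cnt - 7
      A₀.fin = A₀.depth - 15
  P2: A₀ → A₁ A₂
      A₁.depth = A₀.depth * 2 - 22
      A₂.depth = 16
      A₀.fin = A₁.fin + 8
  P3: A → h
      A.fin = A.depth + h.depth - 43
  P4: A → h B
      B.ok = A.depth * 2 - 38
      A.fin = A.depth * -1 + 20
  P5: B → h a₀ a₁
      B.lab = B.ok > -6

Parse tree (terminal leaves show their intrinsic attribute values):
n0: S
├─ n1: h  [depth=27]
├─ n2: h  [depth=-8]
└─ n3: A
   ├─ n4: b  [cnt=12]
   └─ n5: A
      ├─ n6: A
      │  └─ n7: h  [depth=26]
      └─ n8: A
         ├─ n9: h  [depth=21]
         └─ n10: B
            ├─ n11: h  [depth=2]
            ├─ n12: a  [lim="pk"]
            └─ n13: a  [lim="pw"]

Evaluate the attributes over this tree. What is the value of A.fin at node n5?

21

1. n1.depth = 27  [terminal]
2. n2.depth = -8  [terminal]
3. n3.depth = 21  [h₁.depth + h₀.depth + 2]
4. n4.cnt = 12  [terminal]
5. n5.depth = 26  [A₀.depth + b.cnt - 7]
6. n6.depth = 30  [A₀.depth * 2 - 22]
7. n7.depth = 26  [terminal]
8. n6.fin = 13  [A.depth + h.depth - 43]
9. n8.depth = 16  [16]
10. n9.depth = 21  [terminal]
11. n10.ok = -6  [A.depth * 2 - 38]
12. n11.depth = 2  [terminal]
13. n12.lim = "pk"  [terminal]
14. n13.lim = "pw"  [terminal]
15. n10.lab = false  [B.ok > -6]
16. n8.fin = 4  [A.depth * -1 + 20]
17. n5.fin = 21  [A₁.fin + 8]
18. n3.fin = 6  [A₀.depth - 15]
19. n0.lab = 24  [h₀.depth - 3]
20. n0.key = 1  [h₀.depth - 26]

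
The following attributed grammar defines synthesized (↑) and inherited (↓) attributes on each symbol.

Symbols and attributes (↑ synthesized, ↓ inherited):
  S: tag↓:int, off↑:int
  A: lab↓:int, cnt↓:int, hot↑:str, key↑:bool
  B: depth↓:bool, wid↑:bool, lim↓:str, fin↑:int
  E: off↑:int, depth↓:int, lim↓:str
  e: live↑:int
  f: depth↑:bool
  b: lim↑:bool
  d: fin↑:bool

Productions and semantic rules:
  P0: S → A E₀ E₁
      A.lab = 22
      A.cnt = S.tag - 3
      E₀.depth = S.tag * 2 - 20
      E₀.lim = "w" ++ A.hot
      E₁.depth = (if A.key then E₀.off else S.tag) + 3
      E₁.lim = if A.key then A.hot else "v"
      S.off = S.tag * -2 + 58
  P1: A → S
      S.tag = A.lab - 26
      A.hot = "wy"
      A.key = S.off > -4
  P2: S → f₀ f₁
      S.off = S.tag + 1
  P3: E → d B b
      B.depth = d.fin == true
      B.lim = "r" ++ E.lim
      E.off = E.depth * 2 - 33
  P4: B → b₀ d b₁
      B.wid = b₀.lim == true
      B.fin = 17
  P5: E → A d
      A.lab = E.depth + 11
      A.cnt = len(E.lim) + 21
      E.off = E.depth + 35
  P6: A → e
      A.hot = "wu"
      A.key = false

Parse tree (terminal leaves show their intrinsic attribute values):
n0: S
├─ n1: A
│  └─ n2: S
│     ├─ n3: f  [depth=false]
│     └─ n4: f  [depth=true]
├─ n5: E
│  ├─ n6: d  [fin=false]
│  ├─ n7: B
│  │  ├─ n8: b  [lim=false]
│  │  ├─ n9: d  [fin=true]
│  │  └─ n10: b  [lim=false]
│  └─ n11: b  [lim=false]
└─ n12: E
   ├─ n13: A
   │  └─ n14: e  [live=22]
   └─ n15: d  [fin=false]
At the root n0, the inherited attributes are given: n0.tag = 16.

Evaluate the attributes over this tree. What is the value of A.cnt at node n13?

1. n0.tag = 16  [given at root]
2. n1.lab = 22  [22]
3. n1.cnt = 13  [S.tag - 3]
4. n2.tag = -4  [A.lab - 26]
5. n3.depth = false  [terminal]
6. n4.depth = true  [terminal]
7. n2.off = -3  [S.tag + 1]
8. n1.hot = "wy"  ["wy"]
9. n1.key = true  [S.off > -4]
10. n5.depth = 12  [S.tag * 2 - 20]
11. n5.lim = "wwy"  ["w" ++ A.hot]
12. n6.fin = false  [terminal]
13. n7.depth = false  [d.fin == true]
14. n7.lim = "rwwy"  ["r" ++ E.lim]
15. n8.lim = false  [terminal]
16. n9.fin = true  [terminal]
17. n10.lim = false  [terminal]
18. n7.wid = false  [b₀.lim == true]
19. n7.fin = 17  [17]
20. n11.lim = false  [terminal]
21. n5.off = -9  [E.depth * 2 - 33]
22. n12.depth = -6  [(if A.key then E₀.off else S.tag) + 3]
23. n12.lim = "wy"  [if A.key then A.hot else "v"]
24. n13.lab = 5  [E.depth + 11]
25. n13.cnt = 23  [len(E.lim) + 21]
26. n14.live = 22  [terminal]
27. n13.hot = "wu"  ["wu"]
28. n13.key = false  [false]
29. n15.fin = false  [terminal]
30. n12.off = 29  [E.depth + 35]
31. n0.off = 26  [S.tag * -2 + 58]

23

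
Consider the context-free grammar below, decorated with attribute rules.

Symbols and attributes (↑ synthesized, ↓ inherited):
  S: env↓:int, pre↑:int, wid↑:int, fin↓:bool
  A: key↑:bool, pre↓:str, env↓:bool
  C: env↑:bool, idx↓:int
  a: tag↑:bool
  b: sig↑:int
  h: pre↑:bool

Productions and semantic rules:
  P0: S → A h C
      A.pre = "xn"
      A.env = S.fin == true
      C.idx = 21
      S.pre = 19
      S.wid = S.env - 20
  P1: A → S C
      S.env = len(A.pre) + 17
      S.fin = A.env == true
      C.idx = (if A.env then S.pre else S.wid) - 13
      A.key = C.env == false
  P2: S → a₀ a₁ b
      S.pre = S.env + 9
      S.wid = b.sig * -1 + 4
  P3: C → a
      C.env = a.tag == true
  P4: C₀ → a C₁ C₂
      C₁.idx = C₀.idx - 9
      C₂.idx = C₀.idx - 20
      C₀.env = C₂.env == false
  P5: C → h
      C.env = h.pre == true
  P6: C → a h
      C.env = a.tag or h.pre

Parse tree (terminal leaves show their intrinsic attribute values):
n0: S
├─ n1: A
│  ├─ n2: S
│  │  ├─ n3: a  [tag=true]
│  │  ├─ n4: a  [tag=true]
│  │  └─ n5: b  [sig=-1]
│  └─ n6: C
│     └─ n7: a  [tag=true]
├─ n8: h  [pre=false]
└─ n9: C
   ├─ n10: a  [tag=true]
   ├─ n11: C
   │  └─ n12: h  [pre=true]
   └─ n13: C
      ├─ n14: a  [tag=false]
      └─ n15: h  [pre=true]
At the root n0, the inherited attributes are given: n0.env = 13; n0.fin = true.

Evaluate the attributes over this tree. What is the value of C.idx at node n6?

15

1. n0.env = 13  [given at root]
2. n0.fin = true  [given at root]
3. n1.pre = "xn"  ["xn"]
4. n1.env = true  [S.fin == true]
5. n2.env = 19  [len(A.pre) + 17]
6. n2.fin = true  [A.env == true]
7. n3.tag = true  [terminal]
8. n4.tag = true  [terminal]
9. n5.sig = -1  [terminal]
10. n2.pre = 28  [S.env + 9]
11. n2.wid = 5  [b.sig * -1 + 4]
12. n6.idx = 15  [(if A.env then S.pre else S.wid) - 13]
13. n7.tag = true  [terminal]
14. n6.env = true  [a.tag == true]
15. n1.key = false  [C.env == false]
16. n8.pre = false  [terminal]
17. n9.idx = 21  [21]
18. n10.tag = true  [terminal]
19. n11.idx = 12  [C₀.idx - 9]
20. n12.pre = true  [terminal]
21. n11.env = true  [h.pre == true]
22. n13.idx = 1  [C₀.idx - 20]
23. n14.tag = false  [terminal]
24. n15.pre = true  [terminal]
25. n13.env = true  [a.tag or h.pre]
26. n9.env = false  [C₂.env == false]
27. n0.pre = 19  [19]
28. n0.wid = -7  [S.env - 20]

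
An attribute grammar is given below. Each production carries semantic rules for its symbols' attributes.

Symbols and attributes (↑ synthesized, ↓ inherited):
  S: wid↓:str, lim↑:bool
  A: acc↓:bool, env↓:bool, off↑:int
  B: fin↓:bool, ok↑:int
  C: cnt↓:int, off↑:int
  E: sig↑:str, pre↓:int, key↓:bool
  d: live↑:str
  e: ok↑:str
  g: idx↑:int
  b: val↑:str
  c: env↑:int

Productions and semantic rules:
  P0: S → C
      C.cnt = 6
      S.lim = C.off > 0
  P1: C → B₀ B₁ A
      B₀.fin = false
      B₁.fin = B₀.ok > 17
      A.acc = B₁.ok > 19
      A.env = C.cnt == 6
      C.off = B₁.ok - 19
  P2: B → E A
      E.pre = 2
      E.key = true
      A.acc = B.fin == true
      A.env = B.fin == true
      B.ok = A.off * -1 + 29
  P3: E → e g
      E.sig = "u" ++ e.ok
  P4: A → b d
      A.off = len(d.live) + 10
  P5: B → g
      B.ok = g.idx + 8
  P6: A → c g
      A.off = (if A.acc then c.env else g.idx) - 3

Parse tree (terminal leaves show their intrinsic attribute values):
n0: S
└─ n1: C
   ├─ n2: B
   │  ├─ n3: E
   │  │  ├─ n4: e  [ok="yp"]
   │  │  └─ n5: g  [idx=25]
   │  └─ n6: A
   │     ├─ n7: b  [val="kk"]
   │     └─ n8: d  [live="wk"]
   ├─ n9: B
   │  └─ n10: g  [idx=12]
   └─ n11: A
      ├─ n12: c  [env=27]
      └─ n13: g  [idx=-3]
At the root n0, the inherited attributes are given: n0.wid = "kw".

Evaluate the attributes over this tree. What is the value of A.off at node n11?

1. n0.wid = "kw"  [given at root]
2. n1.cnt = 6  [6]
3. n2.fin = false  [false]
4. n3.pre = 2  [2]
5. n3.key = true  [true]
6. n4.ok = "yp"  [terminal]
7. n5.idx = 25  [terminal]
8. n3.sig = "uyp"  ["u" ++ e.ok]
9. n6.acc = false  [B.fin == true]
10. n6.env = false  [B.fin == true]
11. n7.val = "kk"  [terminal]
12. n8.live = "wk"  [terminal]
13. n6.off = 12  [len(d.live) + 10]
14. n2.ok = 17  [A.off * -1 + 29]
15. n9.fin = false  [B₀.ok > 17]
16. n10.idx = 12  [terminal]
17. n9.ok = 20  [g.idx + 8]
18. n11.acc = true  [B₁.ok > 19]
19. n11.env = true  [C.cnt == 6]
20. n12.env = 27  [terminal]
21. n13.idx = -3  [terminal]
22. n11.off = 24  [(if A.acc then c.env else g.idx) - 3]
23. n1.off = 1  [B₁.ok - 19]
24. n0.lim = true  [C.off > 0]

24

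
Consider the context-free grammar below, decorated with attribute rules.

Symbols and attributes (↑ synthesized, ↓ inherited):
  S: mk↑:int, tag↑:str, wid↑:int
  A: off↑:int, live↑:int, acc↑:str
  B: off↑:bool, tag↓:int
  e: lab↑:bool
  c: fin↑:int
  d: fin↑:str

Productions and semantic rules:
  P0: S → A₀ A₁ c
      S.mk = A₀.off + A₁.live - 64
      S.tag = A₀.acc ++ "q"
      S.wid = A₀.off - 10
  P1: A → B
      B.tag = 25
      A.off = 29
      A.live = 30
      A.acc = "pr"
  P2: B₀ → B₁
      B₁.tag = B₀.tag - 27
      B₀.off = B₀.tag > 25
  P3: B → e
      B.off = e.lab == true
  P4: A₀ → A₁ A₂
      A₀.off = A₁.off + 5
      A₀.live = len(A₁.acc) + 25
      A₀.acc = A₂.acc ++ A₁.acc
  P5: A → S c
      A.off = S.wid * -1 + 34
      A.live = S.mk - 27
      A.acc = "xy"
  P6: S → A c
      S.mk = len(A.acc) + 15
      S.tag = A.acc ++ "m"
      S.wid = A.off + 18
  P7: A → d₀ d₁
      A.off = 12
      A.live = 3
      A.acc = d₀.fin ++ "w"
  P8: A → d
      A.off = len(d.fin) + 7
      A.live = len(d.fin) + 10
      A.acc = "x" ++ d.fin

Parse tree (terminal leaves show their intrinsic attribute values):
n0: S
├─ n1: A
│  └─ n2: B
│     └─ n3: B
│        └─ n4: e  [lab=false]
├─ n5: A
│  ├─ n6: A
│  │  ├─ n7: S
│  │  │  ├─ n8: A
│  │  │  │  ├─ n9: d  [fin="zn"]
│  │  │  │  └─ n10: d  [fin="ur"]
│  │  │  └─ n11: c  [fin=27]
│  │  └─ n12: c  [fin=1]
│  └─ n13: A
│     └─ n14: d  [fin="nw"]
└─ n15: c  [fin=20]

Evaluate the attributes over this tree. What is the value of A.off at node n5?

1. n2.tag = 25  [25]
2. n3.tag = -2  [B₀.tag - 27]
3. n4.lab = false  [terminal]
4. n3.off = false  [e.lab == true]
5. n2.off = false  [B₀.tag > 25]
6. n1.off = 29  [29]
7. n1.live = 30  [30]
8. n1.acc = "pr"  ["pr"]
9. n9.fin = "zn"  [terminal]
10. n10.fin = "ur"  [terminal]
11. n8.off = 12  [12]
12. n8.live = 3  [3]
13. n8.acc = "znw"  [d₀.fin ++ "w"]
14. n11.fin = 27  [terminal]
15. n7.mk = 18  [len(A.acc) + 15]
16. n7.tag = "znwm"  [A.acc ++ "m"]
17. n7.wid = 30  [A.off + 18]
18. n12.fin = 1  [terminal]
19. n6.off = 4  [S.wid * -1 + 34]
20. n6.live = -9  [S.mk - 27]
21. n6.acc = "xy"  ["xy"]
22. n14.fin = "nw"  [terminal]
23. n13.off = 9  [len(d.fin) + 7]
24. n13.live = 12  [len(d.fin) + 10]
25. n13.acc = "xnw"  ["x" ++ d.fin]
26. n5.off = 9  [A₁.off + 5]
27. n5.live = 27  [len(A₁.acc) + 25]
28. n5.acc = "xnwxy"  [A₂.acc ++ A₁.acc]
29. n15.fin = 20  [terminal]
30. n0.mk = -8  [A₀.off + A₁.live - 64]
31. n0.tag = "prq"  [A₀.acc ++ "q"]
32. n0.wid = 19  [A₀.off - 10]

9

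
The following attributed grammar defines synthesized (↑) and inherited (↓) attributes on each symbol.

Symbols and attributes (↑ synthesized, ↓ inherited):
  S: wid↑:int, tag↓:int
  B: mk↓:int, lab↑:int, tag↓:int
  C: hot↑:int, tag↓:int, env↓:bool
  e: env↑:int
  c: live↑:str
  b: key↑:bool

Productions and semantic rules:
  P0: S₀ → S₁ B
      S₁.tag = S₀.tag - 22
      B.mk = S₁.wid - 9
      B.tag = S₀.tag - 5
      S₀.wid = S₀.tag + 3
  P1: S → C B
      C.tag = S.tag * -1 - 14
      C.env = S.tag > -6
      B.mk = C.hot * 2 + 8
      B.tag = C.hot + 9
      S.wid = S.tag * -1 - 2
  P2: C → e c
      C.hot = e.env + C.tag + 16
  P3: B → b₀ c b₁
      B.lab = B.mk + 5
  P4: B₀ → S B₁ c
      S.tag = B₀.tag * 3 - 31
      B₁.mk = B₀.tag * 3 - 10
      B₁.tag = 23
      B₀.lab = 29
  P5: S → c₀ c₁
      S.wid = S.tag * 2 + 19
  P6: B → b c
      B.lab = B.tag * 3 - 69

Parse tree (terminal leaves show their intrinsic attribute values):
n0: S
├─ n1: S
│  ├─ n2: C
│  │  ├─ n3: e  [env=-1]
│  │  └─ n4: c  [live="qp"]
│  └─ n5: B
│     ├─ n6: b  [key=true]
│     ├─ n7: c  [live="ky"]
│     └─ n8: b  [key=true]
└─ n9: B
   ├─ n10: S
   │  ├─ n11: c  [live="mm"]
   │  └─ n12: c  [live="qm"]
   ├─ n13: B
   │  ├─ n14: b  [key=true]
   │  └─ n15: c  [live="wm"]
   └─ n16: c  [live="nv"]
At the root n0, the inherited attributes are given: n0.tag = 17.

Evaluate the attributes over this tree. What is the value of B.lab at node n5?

25

1. n0.tag = 17  [given at root]
2. n1.tag = -5  [S₀.tag - 22]
3. n2.tag = -9  [S.tag * -1 - 14]
4. n2.env = true  [S.tag > -6]
5. n3.env = -1  [terminal]
6. n4.live = "qp"  [terminal]
7. n2.hot = 6  [e.env + C.tag + 16]
8. n5.mk = 20  [C.hot * 2 + 8]
9. n5.tag = 15  [C.hot + 9]
10. n6.key = true  [terminal]
11. n7.live = "ky"  [terminal]
12. n8.key = true  [terminal]
13. n5.lab = 25  [B.mk + 5]
14. n1.wid = 3  [S.tag * -1 - 2]
15. n9.mk = -6  [S₁.wid - 9]
16. n9.tag = 12  [S₀.tag - 5]
17. n10.tag = 5  [B₀.tag * 3 - 31]
18. n11.live = "mm"  [terminal]
19. n12.live = "qm"  [terminal]
20. n10.wid = 29  [S.tag * 2 + 19]
21. n13.mk = 26  [B₀.tag * 3 - 10]
22. n13.tag = 23  [23]
23. n14.key = true  [terminal]
24. n15.live = "wm"  [terminal]
25. n13.lab = 0  [B.tag * 3 - 69]
26. n16.live = "nv"  [terminal]
27. n9.lab = 29  [29]
28. n0.wid = 20  [S₀.tag + 3]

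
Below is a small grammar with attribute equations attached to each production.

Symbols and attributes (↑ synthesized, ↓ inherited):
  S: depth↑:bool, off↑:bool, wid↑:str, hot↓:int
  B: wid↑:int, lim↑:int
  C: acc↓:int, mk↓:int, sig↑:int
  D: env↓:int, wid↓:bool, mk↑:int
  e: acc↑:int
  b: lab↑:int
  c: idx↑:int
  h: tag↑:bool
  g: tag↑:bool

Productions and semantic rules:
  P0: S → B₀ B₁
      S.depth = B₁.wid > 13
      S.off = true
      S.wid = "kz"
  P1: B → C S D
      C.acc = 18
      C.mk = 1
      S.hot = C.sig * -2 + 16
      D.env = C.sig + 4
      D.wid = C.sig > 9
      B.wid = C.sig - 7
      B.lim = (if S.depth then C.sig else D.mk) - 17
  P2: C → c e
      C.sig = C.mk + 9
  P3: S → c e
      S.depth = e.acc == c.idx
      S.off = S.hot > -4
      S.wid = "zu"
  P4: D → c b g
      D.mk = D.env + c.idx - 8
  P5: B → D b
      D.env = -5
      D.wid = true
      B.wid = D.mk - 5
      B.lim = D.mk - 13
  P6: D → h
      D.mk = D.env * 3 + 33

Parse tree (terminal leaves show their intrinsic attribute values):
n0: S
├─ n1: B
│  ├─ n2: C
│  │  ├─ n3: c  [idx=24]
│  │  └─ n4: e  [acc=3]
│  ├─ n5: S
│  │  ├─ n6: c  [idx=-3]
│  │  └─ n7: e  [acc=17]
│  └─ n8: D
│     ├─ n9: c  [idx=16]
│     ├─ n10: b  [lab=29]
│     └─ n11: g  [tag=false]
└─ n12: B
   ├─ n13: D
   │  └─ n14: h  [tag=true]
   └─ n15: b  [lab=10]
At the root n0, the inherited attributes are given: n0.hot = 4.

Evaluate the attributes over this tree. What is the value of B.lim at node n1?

1. n0.hot = 4  [given at root]
2. n2.acc = 18  [18]
3. n2.mk = 1  [1]
4. n3.idx = 24  [terminal]
5. n4.acc = 3  [terminal]
6. n2.sig = 10  [C.mk + 9]
7. n5.hot = -4  [C.sig * -2 + 16]
8. n6.idx = -3  [terminal]
9. n7.acc = 17  [terminal]
10. n5.depth = false  [e.acc == c.idx]
11. n5.off = false  [S.hot > -4]
12. n5.wid = "zu"  ["zu"]
13. n8.env = 14  [C.sig + 4]
14. n8.wid = true  [C.sig > 9]
15. n9.idx = 16  [terminal]
16. n10.lab = 29  [terminal]
17. n11.tag = false  [terminal]
18. n8.mk = 22  [D.env + c.idx - 8]
19. n1.wid = 3  [C.sig - 7]
20. n1.lim = 5  [(if S.depth then C.sig else D.mk) - 17]
21. n13.env = -5  [-5]
22. n13.wid = true  [true]
23. n14.tag = true  [terminal]
24. n13.mk = 18  [D.env * 3 + 33]
25. n15.lab = 10  [terminal]
26. n12.wid = 13  [D.mk - 5]
27. n12.lim = 5  [D.mk - 13]
28. n0.depth = false  [B₁.wid > 13]
29. n0.off = true  [true]
30. n0.wid = "kz"  ["kz"]

5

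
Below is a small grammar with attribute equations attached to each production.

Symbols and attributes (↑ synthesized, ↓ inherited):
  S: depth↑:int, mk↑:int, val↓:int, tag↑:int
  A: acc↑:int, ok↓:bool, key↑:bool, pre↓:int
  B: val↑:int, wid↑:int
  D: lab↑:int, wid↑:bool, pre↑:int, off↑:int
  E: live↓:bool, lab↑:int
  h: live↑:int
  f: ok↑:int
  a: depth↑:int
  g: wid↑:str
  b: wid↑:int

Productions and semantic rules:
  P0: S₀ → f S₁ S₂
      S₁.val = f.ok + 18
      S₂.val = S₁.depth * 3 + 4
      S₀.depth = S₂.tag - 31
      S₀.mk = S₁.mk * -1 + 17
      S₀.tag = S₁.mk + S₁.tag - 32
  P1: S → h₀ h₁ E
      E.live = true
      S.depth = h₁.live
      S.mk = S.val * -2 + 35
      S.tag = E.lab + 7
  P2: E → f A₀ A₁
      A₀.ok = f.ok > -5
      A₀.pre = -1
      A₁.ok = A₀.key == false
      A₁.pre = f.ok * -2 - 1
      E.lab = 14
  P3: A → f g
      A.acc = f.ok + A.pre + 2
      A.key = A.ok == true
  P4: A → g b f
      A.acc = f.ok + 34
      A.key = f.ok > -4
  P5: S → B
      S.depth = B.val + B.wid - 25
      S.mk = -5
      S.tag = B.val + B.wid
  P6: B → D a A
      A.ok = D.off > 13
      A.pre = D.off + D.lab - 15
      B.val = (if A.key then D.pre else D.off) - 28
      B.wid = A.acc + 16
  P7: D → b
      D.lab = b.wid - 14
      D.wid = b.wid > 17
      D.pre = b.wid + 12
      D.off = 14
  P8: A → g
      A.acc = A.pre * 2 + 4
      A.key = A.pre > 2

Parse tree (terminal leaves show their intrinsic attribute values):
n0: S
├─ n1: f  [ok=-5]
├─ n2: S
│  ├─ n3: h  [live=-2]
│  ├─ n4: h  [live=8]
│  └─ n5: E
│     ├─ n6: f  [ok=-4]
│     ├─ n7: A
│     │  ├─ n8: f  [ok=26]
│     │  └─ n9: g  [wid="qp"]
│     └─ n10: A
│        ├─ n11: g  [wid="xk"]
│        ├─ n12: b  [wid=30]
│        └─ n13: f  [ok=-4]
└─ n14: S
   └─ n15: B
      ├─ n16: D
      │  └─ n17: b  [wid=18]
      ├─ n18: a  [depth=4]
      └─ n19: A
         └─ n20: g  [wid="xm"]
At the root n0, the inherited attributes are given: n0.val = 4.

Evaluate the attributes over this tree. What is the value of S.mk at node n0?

8

1. n0.val = 4  [given at root]
2. n1.ok = -5  [terminal]
3. n2.val = 13  [f.ok + 18]
4. n3.live = -2  [terminal]
5. n4.live = 8  [terminal]
6. n5.live = true  [true]
7. n6.ok = -4  [terminal]
8. n7.ok = true  [f.ok > -5]
9. n7.pre = -1  [-1]
10. n8.ok = 26  [terminal]
11. n9.wid = "qp"  [terminal]
12. n7.acc = 27  [f.ok + A.pre + 2]
13. n7.key = true  [A.ok == true]
14. n10.ok = false  [A₀.key == false]
15. n10.pre = 7  [f.ok * -2 - 1]
16. n11.wid = "xk"  [terminal]
17. n12.wid = 30  [terminal]
18. n13.ok = -4  [terminal]
19. n10.acc = 30  [f.ok + 34]
20. n10.key = false  [f.ok > -4]
21. n5.lab = 14  [14]
22. n2.depth = 8  [h₁.live]
23. n2.mk = 9  [S.val * -2 + 35]
24. n2.tag = 21  [E.lab + 7]
25. n14.val = 28  [S₁.depth * 3 + 4]
26. n17.wid = 18  [terminal]
27. n16.lab = 4  [b.wid - 14]
28. n16.wid = true  [b.wid > 17]
29. n16.pre = 30  [b.wid + 12]
30. n16.off = 14  [14]
31. n18.depth = 4  [terminal]
32. n19.ok = true  [D.off > 13]
33. n19.pre = 3  [D.off + D.lab - 15]
34. n20.wid = "xm"  [terminal]
35. n19.acc = 10  [A.pre * 2 + 4]
36. n19.key = true  [A.pre > 2]
37. n15.val = 2  [(if A.key then D.pre else D.off) - 28]
38. n15.wid = 26  [A.acc + 16]
39. n14.depth = 3  [B.val + B.wid - 25]
40. n14.mk = -5  [-5]
41. n14.tag = 28  [B.val + B.wid]
42. n0.depth = -3  [S₂.tag - 31]
43. n0.mk = 8  [S₁.mk * -1 + 17]
44. n0.tag = -2  [S₁.mk + S₁.tag - 32]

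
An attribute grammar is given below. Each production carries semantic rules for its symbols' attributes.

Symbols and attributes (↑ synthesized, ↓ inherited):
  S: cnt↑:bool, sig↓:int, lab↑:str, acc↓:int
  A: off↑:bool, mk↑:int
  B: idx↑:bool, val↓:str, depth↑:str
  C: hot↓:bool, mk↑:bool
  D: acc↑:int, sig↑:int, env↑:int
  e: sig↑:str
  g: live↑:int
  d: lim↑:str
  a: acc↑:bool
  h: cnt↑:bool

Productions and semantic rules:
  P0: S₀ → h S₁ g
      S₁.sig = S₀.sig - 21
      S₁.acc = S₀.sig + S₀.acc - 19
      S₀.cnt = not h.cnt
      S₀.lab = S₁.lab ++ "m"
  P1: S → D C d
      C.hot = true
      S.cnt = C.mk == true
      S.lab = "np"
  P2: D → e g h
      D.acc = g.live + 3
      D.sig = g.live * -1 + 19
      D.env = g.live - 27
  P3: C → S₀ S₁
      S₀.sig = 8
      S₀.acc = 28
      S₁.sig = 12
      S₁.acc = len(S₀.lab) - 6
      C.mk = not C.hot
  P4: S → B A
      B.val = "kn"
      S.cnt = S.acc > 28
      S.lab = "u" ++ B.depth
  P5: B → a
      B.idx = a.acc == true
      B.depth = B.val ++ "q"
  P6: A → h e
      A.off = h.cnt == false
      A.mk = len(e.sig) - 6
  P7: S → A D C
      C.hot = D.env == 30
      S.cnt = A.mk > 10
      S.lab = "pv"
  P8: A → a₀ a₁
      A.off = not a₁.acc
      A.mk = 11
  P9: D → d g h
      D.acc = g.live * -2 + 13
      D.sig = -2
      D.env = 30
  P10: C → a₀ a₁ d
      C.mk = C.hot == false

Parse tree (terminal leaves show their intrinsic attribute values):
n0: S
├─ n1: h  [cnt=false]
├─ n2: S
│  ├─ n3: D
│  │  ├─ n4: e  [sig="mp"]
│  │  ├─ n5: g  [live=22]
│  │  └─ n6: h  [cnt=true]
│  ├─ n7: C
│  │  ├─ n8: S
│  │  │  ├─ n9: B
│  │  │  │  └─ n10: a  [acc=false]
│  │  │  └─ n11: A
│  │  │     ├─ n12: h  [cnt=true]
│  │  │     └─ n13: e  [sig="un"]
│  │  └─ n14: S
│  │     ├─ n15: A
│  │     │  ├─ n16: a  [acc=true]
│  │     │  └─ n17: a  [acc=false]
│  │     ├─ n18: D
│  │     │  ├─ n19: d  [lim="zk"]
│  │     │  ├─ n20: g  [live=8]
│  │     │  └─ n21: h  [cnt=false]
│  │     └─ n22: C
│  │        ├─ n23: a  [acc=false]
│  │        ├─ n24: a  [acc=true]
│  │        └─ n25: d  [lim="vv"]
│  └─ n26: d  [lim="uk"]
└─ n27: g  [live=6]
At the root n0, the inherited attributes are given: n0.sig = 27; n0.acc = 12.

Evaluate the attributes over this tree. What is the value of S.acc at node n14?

1. n0.sig = 27  [given at root]
2. n0.acc = 12  [given at root]
3. n1.cnt = false  [terminal]
4. n2.sig = 6  [S₀.sig - 21]
5. n2.acc = 20  [S₀.sig + S₀.acc - 19]
6. n4.sig = "mp"  [terminal]
7. n5.live = 22  [terminal]
8. n6.cnt = true  [terminal]
9. n3.acc = 25  [g.live + 3]
10. n3.sig = -3  [g.live * -1 + 19]
11. n3.env = -5  [g.live - 27]
12. n7.hot = true  [true]
13. n8.sig = 8  [8]
14. n8.acc = 28  [28]
15. n9.val = "kn"  ["kn"]
16. n10.acc = false  [terminal]
17. n9.idx = false  [a.acc == true]
18. n9.depth = "knq"  [B.val ++ "q"]
19. n12.cnt = true  [terminal]
20. n13.sig = "un"  [terminal]
21. n11.off = false  [h.cnt == false]
22. n11.mk = -4  [len(e.sig) - 6]
23. n8.cnt = false  [S.acc > 28]
24. n8.lab = "uknq"  ["u" ++ B.depth]
25. n14.sig = 12  [12]
26. n14.acc = -2  [len(S₀.lab) - 6]
27. n16.acc = true  [terminal]
28. n17.acc = false  [terminal]
29. n15.off = true  [not a₁.acc]
30. n15.mk = 11  [11]
31. n19.lim = "zk"  [terminal]
32. n20.live = 8  [terminal]
33. n21.cnt = false  [terminal]
34. n18.acc = -3  [g.live * -2 + 13]
35. n18.sig = -2  [-2]
36. n18.env = 30  [30]
37. n22.hot = true  [D.env == 30]
38. n23.acc = false  [terminal]
39. n24.acc = true  [terminal]
40. n25.lim = "vv"  [terminal]
41. n22.mk = false  [C.hot == false]
42. n14.cnt = true  [A.mk > 10]
43. n14.lab = "pv"  ["pv"]
44. n7.mk = false  [not C.hot]
45. n26.lim = "uk"  [terminal]
46. n2.cnt = false  [C.mk == true]
47. n2.lab = "np"  ["np"]
48. n27.live = 6  [terminal]
49. n0.cnt = true  [not h.cnt]
50. n0.lab = "npm"  [S₁.lab ++ "m"]

-2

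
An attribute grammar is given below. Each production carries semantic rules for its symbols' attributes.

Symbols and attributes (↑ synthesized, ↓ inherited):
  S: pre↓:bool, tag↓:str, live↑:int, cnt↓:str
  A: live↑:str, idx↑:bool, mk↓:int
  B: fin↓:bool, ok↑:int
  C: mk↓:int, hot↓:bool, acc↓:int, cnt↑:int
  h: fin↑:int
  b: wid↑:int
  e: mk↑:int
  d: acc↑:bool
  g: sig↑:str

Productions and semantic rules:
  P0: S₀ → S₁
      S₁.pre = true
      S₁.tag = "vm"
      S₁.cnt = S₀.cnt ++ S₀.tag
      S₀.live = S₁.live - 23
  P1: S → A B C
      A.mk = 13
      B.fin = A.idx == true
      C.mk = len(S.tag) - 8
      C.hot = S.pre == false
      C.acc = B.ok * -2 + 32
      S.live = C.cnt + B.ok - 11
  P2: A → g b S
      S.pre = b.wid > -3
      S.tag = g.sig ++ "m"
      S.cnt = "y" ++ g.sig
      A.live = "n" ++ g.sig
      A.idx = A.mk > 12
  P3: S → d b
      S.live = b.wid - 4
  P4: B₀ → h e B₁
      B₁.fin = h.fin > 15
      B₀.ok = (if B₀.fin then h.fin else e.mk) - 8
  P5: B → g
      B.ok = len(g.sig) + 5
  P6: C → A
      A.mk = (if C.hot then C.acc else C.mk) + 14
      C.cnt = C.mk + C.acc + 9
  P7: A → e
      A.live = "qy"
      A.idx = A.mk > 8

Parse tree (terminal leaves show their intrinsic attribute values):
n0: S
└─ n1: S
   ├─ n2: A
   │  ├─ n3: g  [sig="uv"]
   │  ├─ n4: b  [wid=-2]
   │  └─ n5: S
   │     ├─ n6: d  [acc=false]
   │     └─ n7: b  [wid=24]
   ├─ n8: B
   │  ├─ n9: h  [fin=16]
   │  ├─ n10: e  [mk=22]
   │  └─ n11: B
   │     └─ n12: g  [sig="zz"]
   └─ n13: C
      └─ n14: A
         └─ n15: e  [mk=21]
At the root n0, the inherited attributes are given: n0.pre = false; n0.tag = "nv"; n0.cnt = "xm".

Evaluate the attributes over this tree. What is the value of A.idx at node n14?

false

1. n0.pre = false  [given at root]
2. n0.tag = "nv"  [given at root]
3. n0.cnt = "xm"  [given at root]
4. n1.pre = true  [true]
5. n1.tag = "vm"  ["vm"]
6. n1.cnt = "xmnv"  [S₀.cnt ++ S₀.tag]
7. n2.mk = 13  [13]
8. n3.sig = "uv"  [terminal]
9. n4.wid = -2  [terminal]
10. n5.pre = true  [b.wid > -3]
11. n5.tag = "uvm"  [g.sig ++ "m"]
12. n5.cnt = "yuv"  ["y" ++ g.sig]
13. n6.acc = false  [terminal]
14. n7.wid = 24  [terminal]
15. n5.live = 20  [b.wid - 4]
16. n2.live = "nuv"  ["n" ++ g.sig]
17. n2.idx = true  [A.mk > 12]
18. n8.fin = true  [A.idx == true]
19. n9.fin = 16  [terminal]
20. n10.mk = 22  [terminal]
21. n11.fin = true  [h.fin > 15]
22. n12.sig = "zz"  [terminal]
23. n11.ok = 7  [len(g.sig) + 5]
24. n8.ok = 8  [(if B₀.fin then h.fin else e.mk) - 8]
25. n13.mk = -6  [len(S.tag) - 8]
26. n13.hot = false  [S.pre == false]
27. n13.acc = 16  [B.ok * -2 + 32]
28. n14.mk = 8  [(if C.hot then C.acc else C.mk) + 14]
29. n15.mk = 21  [terminal]
30. n14.live = "qy"  ["qy"]
31. n14.idx = false  [A.mk > 8]
32. n13.cnt = 19  [C.mk + C.acc + 9]
33. n1.live = 16  [C.cnt + B.ok - 11]
34. n0.live = -7  [S₁.live - 23]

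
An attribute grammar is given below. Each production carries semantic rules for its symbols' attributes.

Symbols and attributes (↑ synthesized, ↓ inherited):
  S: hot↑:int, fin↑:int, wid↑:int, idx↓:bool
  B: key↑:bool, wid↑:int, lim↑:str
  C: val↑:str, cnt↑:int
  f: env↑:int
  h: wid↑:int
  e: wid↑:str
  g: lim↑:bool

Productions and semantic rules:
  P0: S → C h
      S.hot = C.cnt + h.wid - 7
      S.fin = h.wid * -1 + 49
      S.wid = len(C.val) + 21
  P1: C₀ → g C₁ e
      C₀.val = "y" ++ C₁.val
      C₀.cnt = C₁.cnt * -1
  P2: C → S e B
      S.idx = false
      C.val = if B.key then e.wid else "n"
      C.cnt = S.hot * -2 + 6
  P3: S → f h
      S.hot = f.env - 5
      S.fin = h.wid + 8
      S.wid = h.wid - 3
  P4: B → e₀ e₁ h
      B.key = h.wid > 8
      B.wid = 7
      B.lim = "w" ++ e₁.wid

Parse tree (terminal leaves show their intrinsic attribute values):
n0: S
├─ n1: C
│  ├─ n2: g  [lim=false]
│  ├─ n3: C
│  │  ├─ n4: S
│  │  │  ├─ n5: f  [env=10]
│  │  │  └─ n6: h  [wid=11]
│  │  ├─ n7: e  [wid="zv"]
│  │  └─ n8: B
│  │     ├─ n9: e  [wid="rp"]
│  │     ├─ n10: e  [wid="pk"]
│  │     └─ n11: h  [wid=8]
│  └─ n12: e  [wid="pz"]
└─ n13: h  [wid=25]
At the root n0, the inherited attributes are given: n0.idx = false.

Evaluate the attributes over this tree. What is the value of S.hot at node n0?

1. n0.idx = false  [given at root]
2. n2.lim = false  [terminal]
3. n4.idx = false  [false]
4. n5.env = 10  [terminal]
5. n6.wid = 11  [terminal]
6. n4.hot = 5  [f.env - 5]
7. n4.fin = 19  [h.wid + 8]
8. n4.wid = 8  [h.wid - 3]
9. n7.wid = "zv"  [terminal]
10. n9.wid = "rp"  [terminal]
11. n10.wid = "pk"  [terminal]
12. n11.wid = 8  [terminal]
13. n8.key = false  [h.wid > 8]
14. n8.wid = 7  [7]
15. n8.lim = "wpk"  ["w" ++ e₁.wid]
16. n3.val = "n"  [if B.key then e.wid else "n"]
17. n3.cnt = -4  [S.hot * -2 + 6]
18. n12.wid = "pz"  [terminal]
19. n1.val = "yn"  ["y" ++ C₁.val]
20. n1.cnt = 4  [C₁.cnt * -1]
21. n13.wid = 25  [terminal]
22. n0.hot = 22  [C.cnt + h.wid - 7]
23. n0.fin = 24  [h.wid * -1 + 49]
24. n0.wid = 23  [len(C.val) + 21]

22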